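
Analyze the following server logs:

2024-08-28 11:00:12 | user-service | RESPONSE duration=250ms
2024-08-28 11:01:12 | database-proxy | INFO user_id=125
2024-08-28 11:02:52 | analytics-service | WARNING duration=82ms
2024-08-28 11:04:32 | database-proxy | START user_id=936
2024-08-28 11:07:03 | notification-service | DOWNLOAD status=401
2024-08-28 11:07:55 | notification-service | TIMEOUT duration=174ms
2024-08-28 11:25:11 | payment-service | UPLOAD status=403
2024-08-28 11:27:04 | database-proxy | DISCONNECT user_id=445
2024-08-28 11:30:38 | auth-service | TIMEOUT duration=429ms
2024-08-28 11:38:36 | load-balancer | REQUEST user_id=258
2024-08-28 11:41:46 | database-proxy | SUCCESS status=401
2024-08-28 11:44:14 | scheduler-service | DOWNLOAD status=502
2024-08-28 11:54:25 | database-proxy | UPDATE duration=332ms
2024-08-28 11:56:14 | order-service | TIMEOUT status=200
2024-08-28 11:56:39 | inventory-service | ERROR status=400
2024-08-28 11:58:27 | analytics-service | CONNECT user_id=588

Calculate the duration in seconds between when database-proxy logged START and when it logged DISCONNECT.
1352

To find the time between events:

1. Locate the first START event for database-proxy: 2024-08-28 11:04:32
2. Locate the first DISCONNECT event for database-proxy: 2024-08-28 11:27:04
3. Calculate the difference: 2024-08-28 11:27:04 - 2024-08-28 11:04:32 = 1352 seconds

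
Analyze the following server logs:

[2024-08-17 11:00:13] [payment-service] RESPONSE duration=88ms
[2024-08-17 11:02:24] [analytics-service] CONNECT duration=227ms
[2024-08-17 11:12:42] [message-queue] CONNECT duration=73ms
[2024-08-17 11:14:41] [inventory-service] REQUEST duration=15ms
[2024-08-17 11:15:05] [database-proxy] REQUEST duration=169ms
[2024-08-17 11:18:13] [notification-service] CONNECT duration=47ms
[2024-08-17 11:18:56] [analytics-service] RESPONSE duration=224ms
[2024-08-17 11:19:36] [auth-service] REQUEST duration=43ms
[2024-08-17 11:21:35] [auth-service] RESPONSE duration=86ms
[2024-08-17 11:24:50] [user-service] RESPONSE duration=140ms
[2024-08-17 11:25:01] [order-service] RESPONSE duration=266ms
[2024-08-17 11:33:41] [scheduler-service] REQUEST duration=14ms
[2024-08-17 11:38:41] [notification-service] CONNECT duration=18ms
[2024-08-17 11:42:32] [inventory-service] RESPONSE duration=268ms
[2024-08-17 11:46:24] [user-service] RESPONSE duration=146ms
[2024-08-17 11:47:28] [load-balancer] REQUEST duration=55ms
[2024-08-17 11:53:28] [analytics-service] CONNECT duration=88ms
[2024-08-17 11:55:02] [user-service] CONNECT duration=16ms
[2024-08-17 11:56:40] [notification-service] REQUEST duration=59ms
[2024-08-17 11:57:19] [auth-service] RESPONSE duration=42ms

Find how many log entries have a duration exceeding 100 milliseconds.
7

To count timeouts:

1. Threshold: 100ms
2. Extract duration from each log entry
3. Count entries where duration > 100
4. Timeout count: 7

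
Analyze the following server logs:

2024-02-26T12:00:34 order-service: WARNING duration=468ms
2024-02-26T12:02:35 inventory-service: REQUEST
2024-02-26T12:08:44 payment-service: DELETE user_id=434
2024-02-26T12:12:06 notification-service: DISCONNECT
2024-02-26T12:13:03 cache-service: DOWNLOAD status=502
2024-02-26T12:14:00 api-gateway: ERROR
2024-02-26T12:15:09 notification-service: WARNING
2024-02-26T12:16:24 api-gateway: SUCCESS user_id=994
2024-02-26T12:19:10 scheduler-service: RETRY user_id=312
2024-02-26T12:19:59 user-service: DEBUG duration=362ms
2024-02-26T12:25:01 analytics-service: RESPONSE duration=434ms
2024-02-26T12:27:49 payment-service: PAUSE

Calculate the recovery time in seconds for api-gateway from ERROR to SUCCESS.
144

To calculate recovery time:

1. Find ERROR event for api-gateway: 2024-02-26T12:14:00
2. Find next SUCCESS event for api-gateway: 2024-02-26T12:16:24
3. Recovery time: 2024-02-26T12:16:24 - 2024-02-26T12:14:00 = 144 seconds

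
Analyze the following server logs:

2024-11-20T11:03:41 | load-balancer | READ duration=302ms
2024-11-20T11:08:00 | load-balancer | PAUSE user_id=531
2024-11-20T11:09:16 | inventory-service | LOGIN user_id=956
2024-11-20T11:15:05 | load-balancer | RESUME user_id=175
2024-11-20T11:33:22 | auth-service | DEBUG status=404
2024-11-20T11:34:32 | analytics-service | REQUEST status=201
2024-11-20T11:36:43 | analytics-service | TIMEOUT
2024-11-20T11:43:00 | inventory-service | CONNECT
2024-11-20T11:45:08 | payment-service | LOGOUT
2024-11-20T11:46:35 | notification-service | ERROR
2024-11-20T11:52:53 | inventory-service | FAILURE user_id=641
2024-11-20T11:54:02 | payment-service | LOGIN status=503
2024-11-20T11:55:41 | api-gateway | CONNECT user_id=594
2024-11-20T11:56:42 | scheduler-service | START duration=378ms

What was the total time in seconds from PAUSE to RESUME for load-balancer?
425

To calculate state duration:

1. Find PAUSE event for load-balancer: 2024-11-20T11:08:00
2. Find RESUME event for load-balancer: 2024-11-20T11:15:05
3. Calculate duration: 2024-11-20T11:15:05 - 2024-11-20T11:08:00 = 425 seconds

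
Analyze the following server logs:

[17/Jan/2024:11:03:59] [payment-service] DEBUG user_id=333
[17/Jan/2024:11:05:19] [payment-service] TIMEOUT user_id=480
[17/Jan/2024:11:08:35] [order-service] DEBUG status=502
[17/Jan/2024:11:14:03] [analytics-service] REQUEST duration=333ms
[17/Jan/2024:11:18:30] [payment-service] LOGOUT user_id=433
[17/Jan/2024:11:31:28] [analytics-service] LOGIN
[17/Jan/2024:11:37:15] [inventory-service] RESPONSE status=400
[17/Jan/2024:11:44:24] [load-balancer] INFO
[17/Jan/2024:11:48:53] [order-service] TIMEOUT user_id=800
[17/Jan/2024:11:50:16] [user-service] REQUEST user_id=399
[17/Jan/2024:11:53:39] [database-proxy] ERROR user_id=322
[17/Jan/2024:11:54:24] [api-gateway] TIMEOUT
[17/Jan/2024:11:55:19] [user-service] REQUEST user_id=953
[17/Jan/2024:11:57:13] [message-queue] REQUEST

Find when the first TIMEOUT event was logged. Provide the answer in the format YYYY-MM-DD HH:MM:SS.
2024-01-17 11:05:19

To find the first event:

1. Filter for all TIMEOUT events
2. Sort by timestamp
3. Select the first one
4. Timestamp: 2024-01-17 11:05:19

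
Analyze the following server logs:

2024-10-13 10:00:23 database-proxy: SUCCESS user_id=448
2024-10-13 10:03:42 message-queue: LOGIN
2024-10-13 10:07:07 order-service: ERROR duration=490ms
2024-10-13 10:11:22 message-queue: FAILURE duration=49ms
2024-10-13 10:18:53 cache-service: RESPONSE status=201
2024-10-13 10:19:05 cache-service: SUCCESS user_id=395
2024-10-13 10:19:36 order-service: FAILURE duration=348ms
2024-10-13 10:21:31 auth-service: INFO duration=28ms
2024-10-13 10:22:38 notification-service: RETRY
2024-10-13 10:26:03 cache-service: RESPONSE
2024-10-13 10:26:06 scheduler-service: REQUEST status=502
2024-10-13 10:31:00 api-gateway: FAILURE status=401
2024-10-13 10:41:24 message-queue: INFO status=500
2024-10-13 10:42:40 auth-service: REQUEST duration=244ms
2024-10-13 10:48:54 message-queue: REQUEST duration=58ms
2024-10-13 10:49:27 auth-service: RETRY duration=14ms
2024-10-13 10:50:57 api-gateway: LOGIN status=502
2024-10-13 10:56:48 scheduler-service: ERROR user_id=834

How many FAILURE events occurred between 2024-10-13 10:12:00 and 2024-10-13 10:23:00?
1

To count events in the time window:

1. Window boundaries: 2024-10-13 10:12:00 to 2024-10-13 10:23:00
2. Filter for FAILURE events within this window
3. Count matching events: 1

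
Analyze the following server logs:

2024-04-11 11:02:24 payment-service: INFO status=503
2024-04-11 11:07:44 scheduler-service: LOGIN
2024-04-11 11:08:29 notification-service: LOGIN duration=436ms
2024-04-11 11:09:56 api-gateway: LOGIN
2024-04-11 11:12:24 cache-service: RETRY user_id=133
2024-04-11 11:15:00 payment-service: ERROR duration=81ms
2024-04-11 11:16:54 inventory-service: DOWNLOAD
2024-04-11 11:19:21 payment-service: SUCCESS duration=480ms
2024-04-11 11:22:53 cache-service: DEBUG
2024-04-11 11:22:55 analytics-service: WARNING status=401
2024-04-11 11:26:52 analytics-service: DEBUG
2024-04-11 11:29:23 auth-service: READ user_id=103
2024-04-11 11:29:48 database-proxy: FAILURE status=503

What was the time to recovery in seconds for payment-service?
261

To calculate recovery time:

1. Find ERROR event for payment-service: 2024-04-11 11:15:00
2. Find next SUCCESS event for payment-service: 2024-04-11 11:19:21
3. Recovery time: 2024-04-11 11:19:21 - 2024-04-11 11:15:00 = 261 seconds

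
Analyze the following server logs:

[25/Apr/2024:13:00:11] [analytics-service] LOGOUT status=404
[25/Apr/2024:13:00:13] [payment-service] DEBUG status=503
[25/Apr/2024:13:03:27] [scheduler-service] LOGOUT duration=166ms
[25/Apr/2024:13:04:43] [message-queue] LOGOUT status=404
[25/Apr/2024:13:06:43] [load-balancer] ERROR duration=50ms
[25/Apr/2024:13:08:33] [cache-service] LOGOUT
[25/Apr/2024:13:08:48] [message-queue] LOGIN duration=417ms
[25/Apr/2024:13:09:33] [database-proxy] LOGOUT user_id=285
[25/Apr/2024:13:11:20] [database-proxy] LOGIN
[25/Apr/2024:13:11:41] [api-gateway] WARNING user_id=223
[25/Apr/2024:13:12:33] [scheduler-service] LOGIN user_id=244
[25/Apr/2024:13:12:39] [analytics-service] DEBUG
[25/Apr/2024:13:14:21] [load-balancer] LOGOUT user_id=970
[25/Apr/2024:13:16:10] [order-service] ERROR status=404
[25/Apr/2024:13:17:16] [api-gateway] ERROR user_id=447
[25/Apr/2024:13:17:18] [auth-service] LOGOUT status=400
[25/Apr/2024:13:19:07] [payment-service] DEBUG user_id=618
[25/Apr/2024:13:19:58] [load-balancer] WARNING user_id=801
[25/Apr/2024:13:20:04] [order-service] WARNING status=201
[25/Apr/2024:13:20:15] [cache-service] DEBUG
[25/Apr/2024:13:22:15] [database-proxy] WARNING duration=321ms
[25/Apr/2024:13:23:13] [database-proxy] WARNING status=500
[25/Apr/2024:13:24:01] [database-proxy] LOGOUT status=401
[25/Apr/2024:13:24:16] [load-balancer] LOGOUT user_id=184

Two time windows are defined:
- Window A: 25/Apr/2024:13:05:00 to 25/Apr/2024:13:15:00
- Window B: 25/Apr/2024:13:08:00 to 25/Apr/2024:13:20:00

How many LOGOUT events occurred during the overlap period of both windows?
3

To find overlap events:

1. Window A: 25/Apr/2024:13:05:00 to 25/Apr/2024:13:15:00
2. Window B: 25/Apr/2024:13:08:00 to 25/Apr/2024:13:20:00
3. Overlap period: 25/Apr/2024:13:08:00 to 25/Apr/2024:13:15:00
4. Count LOGOUT events in overlap: 3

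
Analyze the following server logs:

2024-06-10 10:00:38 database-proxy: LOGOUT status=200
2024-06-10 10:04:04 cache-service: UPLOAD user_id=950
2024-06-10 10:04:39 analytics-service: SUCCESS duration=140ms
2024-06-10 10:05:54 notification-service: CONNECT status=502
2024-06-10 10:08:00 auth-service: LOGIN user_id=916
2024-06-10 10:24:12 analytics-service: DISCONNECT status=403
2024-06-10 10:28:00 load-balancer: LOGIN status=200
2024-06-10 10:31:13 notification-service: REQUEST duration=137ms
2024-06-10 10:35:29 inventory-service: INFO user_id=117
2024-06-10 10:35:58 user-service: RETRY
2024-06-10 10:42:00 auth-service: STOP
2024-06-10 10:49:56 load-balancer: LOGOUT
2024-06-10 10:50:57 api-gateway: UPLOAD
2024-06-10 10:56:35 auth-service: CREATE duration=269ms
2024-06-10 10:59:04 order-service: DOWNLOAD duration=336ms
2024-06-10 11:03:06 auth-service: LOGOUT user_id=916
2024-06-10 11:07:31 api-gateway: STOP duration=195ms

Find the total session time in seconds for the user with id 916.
3306

To calculate session duration:

1. Find LOGIN event for user_id=916: 2024-06-10 10:08:00
2. Find LOGOUT event for user_id=916: 2024-06-10 11:03:06
3. Session duration: 2024-06-10 11:03:06 - 2024-06-10 10:08:00 = 3306 seconds (55 minutes)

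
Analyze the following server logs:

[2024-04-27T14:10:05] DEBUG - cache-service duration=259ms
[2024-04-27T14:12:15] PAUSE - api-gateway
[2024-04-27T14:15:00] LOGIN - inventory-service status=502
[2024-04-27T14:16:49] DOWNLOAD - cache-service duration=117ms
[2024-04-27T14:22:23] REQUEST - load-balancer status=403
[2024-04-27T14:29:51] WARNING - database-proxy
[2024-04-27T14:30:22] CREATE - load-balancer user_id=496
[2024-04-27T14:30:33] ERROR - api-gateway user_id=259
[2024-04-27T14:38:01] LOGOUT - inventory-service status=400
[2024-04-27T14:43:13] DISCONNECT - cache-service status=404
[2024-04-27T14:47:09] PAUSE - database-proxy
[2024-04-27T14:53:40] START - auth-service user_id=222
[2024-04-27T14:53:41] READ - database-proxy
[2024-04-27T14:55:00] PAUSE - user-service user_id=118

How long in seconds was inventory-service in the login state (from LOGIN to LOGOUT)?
1381

To calculate state duration:

1. Find LOGIN event for inventory-service: 2024-04-27T14:15:00
2. Find LOGOUT event for inventory-service: 2024-04-27T14:38:01
3. Calculate duration: 2024-04-27T14:38:01 - 2024-04-27T14:15:00 = 1381 seconds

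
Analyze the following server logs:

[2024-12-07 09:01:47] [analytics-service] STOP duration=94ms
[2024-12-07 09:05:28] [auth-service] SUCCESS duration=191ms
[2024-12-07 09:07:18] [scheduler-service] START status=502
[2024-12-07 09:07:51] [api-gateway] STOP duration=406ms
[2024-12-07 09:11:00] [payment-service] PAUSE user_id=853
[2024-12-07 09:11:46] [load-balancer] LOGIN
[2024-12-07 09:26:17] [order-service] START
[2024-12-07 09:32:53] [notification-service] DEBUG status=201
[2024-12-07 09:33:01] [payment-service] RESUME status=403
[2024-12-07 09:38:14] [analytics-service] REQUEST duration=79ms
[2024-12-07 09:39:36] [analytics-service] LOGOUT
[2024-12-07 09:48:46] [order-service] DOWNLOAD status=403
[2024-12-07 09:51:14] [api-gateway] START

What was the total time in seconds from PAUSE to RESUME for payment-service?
1321

To calculate state duration:

1. Find PAUSE event for payment-service: 2024-12-07 09:11:00
2. Find RESUME event for payment-service: 2024-12-07 09:33:01
3. Calculate duration: 2024-12-07 09:33:01 - 2024-12-07 09:11:00 = 1321 seconds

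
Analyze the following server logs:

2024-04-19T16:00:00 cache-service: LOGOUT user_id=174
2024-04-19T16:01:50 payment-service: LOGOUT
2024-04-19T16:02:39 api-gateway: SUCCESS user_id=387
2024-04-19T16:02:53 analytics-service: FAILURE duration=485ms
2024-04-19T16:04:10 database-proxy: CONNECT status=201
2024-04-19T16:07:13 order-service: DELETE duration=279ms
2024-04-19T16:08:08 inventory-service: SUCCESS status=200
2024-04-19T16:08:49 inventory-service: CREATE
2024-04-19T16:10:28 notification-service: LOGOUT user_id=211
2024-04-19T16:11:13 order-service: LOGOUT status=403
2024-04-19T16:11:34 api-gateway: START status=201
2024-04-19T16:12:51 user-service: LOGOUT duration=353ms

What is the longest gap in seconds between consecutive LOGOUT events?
518

To find the longest gap:

1. Extract all LOGOUT events in chronological order
2. Calculate time differences between consecutive events
3. Find the maximum difference
4. Longest gap: 518 seconds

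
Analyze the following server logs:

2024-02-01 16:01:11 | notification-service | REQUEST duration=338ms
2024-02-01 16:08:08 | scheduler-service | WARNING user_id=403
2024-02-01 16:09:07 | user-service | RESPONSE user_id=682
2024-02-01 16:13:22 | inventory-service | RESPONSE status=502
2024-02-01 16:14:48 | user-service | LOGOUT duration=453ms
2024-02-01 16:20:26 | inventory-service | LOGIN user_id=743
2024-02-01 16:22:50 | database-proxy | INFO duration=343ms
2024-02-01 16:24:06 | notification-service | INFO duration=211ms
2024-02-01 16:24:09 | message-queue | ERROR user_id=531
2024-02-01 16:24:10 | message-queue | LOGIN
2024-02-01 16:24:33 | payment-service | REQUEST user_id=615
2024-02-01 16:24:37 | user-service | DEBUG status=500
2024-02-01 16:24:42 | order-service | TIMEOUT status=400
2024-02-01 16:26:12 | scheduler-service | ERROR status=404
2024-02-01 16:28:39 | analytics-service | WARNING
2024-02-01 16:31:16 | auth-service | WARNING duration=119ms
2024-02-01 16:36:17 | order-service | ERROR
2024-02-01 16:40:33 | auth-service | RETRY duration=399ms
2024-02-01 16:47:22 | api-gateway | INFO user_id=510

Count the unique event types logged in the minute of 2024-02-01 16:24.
6

To count unique event types:

1. Filter events in the minute starting at 2024-02-01 16:24
2. Extract event types from matching entries
3. Count unique types: 6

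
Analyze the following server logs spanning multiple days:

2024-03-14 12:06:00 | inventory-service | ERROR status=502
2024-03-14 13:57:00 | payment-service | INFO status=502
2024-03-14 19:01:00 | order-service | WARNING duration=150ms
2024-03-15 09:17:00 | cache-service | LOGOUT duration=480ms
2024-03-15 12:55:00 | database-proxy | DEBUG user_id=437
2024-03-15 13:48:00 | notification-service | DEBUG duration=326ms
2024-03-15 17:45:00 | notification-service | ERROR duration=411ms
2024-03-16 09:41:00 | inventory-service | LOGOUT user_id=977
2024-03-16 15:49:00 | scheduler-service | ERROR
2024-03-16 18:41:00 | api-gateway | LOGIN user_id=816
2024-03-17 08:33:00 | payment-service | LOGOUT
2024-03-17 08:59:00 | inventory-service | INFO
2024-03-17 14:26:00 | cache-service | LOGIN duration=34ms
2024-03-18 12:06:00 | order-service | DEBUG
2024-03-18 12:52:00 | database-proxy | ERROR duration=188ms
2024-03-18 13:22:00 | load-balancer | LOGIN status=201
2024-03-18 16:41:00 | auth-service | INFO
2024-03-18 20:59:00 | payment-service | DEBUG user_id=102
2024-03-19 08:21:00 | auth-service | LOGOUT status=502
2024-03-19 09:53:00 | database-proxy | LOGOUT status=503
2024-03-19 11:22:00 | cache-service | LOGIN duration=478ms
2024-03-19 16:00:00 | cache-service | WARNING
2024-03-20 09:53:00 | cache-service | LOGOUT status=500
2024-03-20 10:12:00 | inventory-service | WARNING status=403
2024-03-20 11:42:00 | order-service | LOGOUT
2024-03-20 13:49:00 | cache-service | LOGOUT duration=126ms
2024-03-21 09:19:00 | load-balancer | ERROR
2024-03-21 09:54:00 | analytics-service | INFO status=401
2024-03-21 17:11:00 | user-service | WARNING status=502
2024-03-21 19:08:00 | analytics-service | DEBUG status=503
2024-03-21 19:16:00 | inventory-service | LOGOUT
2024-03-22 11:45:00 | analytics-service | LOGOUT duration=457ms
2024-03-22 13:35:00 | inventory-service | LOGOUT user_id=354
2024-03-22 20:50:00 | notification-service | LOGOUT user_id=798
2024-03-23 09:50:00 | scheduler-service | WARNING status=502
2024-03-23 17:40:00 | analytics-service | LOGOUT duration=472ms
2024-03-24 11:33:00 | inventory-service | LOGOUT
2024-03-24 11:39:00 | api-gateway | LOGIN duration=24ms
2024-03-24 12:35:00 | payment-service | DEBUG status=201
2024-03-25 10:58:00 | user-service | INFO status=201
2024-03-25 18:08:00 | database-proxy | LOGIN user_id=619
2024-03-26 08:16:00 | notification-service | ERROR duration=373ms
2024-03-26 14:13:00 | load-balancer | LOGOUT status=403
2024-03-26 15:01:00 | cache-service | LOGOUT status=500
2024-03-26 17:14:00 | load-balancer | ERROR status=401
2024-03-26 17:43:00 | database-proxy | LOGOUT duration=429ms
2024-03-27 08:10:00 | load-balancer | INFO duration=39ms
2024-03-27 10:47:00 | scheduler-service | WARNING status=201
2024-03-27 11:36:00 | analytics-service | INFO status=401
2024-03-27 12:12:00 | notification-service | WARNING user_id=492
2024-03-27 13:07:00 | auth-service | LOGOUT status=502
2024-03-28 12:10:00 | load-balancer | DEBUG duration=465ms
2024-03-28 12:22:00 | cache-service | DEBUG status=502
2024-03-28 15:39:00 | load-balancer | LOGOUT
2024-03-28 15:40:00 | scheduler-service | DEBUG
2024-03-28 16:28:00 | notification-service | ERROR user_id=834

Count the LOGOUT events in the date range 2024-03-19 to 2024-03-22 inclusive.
9

To filter by date range:

1. Date range: 2024-03-19 through 2024-03-22, both dates inclusive
2. Filter for LOGOUT events whose date falls in this range
3. Count matching events: 9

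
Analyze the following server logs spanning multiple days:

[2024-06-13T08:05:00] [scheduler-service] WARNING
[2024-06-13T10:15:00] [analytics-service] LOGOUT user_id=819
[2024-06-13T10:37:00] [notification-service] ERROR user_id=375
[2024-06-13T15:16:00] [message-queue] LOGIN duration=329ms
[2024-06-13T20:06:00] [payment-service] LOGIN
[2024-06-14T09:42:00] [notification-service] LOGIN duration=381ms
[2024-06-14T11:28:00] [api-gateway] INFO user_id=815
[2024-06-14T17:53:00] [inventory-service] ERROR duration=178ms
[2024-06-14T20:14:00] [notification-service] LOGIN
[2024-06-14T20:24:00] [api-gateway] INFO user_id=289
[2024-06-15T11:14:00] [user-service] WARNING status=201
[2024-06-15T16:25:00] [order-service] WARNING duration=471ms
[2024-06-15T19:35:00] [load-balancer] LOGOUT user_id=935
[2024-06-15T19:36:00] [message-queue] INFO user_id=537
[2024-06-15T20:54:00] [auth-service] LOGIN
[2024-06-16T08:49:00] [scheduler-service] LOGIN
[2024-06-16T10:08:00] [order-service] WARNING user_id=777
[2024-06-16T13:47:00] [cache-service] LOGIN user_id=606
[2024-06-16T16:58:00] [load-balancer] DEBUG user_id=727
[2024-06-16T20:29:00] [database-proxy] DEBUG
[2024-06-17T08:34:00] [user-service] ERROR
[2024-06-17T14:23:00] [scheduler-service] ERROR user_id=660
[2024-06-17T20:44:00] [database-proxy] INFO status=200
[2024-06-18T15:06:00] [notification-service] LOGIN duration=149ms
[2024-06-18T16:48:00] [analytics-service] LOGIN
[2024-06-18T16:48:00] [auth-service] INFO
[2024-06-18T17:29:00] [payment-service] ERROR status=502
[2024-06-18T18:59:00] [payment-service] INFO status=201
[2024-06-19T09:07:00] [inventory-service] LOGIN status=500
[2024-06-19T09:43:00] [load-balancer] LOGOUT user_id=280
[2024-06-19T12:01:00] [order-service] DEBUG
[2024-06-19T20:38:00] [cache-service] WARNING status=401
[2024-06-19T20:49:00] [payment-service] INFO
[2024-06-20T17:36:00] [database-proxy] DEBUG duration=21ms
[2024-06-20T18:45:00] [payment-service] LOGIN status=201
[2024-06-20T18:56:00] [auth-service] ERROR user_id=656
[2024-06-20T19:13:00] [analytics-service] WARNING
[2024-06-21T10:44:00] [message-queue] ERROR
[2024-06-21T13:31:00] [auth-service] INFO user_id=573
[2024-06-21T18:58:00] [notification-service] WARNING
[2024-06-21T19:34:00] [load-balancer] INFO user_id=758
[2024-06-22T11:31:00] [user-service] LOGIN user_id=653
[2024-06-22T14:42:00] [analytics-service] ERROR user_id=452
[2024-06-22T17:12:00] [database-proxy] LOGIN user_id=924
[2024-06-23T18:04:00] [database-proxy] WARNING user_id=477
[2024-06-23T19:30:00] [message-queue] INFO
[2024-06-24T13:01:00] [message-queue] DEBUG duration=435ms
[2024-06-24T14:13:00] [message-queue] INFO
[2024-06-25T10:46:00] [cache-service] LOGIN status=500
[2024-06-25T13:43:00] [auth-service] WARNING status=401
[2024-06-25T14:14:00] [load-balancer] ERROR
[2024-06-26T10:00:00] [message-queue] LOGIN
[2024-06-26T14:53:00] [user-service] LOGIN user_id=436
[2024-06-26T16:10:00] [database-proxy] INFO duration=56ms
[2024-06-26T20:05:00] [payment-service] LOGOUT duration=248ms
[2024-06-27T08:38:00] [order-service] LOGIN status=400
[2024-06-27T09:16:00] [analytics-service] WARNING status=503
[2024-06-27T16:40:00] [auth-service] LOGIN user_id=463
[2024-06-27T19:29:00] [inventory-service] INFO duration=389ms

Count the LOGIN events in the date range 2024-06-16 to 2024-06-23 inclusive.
8

To filter by date range:

1. Date range: 2024-06-16 through 2024-06-23, both dates inclusive
2. Filter for LOGIN events whose date falls in this range
3. Count matching events: 8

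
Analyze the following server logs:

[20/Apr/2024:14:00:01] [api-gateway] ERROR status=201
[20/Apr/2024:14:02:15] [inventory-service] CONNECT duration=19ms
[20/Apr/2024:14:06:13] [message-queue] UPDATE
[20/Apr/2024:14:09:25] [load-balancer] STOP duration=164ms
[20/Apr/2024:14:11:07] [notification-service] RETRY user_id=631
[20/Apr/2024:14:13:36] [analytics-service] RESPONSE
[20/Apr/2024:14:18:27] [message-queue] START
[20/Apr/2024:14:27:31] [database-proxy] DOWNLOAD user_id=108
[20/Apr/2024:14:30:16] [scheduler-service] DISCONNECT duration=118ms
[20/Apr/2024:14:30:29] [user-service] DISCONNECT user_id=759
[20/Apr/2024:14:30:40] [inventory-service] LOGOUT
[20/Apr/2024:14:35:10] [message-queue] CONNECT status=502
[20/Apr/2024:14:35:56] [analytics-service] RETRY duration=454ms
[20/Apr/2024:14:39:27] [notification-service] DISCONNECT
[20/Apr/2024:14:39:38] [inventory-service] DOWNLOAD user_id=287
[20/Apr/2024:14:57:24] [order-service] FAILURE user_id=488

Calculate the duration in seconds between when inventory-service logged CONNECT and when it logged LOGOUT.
1705

To find the time between events:

1. Locate the first CONNECT event for inventory-service: 20/Apr/2024:14:02:15
2. Locate the first LOGOUT event for inventory-service: 20/Apr/2024:14:30:40
3. Calculate the difference: 20/Apr/2024:14:30:40 - 20/Apr/2024:14:02:15 = 1705 seconds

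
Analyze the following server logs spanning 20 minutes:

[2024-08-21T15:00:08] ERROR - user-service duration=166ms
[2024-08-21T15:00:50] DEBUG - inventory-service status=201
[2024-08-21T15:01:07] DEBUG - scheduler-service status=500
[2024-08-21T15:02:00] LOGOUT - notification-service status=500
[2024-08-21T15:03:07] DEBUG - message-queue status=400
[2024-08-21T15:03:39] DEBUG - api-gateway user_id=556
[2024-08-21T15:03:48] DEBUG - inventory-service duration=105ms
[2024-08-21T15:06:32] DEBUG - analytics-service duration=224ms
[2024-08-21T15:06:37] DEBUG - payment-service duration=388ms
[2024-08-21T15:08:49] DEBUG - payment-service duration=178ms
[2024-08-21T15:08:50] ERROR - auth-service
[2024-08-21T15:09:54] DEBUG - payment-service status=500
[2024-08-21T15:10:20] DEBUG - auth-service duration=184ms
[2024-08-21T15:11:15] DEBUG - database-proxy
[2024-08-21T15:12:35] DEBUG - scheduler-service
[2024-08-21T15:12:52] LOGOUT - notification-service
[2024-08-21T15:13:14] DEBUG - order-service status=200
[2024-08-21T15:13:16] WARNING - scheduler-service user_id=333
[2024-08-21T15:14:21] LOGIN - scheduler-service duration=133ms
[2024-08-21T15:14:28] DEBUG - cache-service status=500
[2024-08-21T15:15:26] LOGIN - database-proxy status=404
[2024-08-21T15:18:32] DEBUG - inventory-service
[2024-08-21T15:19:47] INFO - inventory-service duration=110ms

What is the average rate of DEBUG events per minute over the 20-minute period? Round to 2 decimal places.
0.75

To calculate the rate:

1. Count total DEBUG events: 15
2. Total time period: 20 minutes
3. Rate = 15 / 20 = 0.75 events per minute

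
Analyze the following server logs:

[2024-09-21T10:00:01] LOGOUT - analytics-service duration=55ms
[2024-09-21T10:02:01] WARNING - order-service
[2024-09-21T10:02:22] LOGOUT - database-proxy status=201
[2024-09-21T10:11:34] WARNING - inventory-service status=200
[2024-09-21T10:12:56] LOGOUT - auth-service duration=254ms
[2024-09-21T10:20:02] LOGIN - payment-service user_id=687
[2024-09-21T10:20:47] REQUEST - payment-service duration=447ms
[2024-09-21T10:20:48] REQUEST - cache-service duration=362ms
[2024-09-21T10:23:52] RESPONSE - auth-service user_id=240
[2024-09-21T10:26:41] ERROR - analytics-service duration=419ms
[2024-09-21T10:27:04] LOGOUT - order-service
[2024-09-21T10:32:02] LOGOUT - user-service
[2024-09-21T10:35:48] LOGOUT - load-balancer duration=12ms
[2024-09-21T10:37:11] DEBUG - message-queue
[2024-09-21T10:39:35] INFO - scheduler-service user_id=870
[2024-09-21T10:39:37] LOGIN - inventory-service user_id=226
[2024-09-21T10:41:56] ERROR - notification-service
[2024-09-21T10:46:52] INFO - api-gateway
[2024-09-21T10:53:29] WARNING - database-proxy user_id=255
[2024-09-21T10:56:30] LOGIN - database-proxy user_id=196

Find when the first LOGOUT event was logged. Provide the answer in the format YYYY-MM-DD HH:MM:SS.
2024-09-21 10:00:01

To find the first event:

1. Filter for all LOGOUT events
2. Sort by timestamp
3. Select the first one
4. Timestamp: 2024-09-21 10:00:01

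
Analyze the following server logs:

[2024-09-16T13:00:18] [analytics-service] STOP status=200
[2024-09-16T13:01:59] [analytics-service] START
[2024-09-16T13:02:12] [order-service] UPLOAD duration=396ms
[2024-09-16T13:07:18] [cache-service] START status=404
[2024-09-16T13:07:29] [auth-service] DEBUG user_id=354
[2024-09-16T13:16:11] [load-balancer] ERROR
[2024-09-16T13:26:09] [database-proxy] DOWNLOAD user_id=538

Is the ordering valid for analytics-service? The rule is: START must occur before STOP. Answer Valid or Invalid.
Invalid

To validate ordering:

1. Required order: START → STOP
2. Rule: START must occur before STOP
3. Check actual order of events for analytics-service
4. Result: Invalid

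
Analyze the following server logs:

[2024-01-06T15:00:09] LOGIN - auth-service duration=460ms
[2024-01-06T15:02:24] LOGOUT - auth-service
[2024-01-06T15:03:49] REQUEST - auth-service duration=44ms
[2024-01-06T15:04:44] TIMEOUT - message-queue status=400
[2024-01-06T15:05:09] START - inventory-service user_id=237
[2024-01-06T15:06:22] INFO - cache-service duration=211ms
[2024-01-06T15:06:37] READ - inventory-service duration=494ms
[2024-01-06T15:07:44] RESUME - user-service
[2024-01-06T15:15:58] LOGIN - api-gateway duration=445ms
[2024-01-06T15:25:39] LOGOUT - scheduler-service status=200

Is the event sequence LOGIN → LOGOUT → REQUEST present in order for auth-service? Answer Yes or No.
Yes

To verify sequence order:

1. Find all events in sequence LOGIN → LOGOUT → REQUEST for auth-service
2. Extract their timestamps
3. Check if timestamps are in ascending order
4. Result: Yes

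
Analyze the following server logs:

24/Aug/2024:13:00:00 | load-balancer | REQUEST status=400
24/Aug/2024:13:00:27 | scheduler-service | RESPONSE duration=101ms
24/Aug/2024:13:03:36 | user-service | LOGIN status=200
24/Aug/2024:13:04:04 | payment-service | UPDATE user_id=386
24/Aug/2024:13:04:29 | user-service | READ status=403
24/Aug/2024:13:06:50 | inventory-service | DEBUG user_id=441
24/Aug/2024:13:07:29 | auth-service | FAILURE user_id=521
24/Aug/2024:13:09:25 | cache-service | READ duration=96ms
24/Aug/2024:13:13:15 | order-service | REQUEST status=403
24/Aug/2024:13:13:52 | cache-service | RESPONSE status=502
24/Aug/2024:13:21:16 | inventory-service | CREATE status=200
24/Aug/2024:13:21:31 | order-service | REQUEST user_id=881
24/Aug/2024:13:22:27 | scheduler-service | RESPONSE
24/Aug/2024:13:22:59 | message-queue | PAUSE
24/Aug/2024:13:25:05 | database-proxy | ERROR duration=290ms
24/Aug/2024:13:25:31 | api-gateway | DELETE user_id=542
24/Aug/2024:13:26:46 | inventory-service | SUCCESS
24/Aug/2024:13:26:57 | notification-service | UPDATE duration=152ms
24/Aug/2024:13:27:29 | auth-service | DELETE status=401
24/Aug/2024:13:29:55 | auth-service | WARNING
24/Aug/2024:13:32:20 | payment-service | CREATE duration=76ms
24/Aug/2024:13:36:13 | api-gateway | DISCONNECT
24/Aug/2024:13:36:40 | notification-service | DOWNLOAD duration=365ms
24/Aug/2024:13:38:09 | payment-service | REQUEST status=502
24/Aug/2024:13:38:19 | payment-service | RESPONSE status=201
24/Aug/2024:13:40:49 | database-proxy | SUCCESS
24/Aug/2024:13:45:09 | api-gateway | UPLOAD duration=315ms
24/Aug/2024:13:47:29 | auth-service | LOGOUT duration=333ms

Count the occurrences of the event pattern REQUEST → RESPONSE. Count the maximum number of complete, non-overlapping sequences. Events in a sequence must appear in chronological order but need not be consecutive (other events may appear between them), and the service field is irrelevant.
4

To count sequences:

1. Look for pattern: REQUEST → RESPONSE
2. Greedily scan the log in chronological order, matching each sequence element in turn (ignoring service)
3. Each time the full pattern completes, increment the count and restart matching from the next event
4. Complete non-overlapping sequences found: 4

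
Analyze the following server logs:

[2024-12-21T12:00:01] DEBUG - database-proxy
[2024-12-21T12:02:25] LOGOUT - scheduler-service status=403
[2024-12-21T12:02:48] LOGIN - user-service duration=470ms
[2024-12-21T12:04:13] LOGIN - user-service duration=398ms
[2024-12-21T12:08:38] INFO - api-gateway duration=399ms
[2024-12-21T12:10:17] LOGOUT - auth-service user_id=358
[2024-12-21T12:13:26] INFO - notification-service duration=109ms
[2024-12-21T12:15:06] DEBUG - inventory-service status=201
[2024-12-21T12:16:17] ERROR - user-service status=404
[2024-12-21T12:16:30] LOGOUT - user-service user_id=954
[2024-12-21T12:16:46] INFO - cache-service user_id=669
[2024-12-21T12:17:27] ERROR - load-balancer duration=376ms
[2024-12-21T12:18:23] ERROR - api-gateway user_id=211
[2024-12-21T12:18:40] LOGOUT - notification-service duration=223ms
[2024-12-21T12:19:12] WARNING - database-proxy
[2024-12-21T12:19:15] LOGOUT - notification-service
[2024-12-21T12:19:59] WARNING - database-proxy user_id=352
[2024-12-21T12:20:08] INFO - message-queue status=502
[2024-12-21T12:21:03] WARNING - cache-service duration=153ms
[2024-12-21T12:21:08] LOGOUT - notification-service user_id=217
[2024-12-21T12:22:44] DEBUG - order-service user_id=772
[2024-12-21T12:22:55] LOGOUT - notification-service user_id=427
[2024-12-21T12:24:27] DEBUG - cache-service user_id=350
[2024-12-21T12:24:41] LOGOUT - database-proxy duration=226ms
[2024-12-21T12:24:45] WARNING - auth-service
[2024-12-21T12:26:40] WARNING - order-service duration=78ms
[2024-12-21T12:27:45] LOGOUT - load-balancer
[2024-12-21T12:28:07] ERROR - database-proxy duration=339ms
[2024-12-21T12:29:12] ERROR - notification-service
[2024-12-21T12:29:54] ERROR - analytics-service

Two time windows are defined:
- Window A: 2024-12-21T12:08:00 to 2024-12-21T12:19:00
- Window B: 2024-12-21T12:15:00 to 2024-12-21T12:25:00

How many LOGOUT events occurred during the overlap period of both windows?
2

To find overlap events:

1. Window A: 2024-12-21T12:08:00 to 2024-12-21T12:19:00
2. Window B: 2024-12-21T12:15:00 to 2024-12-21T12:25:00
3. Overlap period: 2024-12-21T12:15:00 to 2024-12-21T12:19:00
4. Count LOGOUT events in overlap: 2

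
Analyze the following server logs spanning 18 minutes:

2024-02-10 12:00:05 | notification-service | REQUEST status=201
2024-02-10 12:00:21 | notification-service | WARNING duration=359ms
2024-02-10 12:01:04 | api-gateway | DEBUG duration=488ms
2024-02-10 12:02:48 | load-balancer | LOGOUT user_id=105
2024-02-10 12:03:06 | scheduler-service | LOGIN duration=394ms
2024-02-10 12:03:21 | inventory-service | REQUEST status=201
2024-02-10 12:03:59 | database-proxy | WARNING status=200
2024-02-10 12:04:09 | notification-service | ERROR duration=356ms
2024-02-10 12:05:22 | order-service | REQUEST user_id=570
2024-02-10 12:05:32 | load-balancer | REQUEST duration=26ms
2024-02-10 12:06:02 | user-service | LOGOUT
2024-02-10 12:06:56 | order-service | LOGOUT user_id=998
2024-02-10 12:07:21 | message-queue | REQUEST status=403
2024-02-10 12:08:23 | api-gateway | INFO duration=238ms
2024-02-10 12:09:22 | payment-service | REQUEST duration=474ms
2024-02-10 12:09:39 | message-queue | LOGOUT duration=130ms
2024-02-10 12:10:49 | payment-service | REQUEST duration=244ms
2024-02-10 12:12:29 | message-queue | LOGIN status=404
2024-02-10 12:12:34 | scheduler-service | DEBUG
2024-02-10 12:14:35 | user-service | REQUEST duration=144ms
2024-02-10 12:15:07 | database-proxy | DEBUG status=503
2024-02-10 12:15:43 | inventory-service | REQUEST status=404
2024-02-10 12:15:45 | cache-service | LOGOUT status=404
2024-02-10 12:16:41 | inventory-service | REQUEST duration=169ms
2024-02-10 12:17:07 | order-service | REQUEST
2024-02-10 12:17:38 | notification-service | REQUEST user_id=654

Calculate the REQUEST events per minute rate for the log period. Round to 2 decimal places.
0.67

To calculate the rate:

1. Count total REQUEST events: 12
2. Total time period: 18 minutes
3. Rate = 12 / 18 = 0.67 events per minute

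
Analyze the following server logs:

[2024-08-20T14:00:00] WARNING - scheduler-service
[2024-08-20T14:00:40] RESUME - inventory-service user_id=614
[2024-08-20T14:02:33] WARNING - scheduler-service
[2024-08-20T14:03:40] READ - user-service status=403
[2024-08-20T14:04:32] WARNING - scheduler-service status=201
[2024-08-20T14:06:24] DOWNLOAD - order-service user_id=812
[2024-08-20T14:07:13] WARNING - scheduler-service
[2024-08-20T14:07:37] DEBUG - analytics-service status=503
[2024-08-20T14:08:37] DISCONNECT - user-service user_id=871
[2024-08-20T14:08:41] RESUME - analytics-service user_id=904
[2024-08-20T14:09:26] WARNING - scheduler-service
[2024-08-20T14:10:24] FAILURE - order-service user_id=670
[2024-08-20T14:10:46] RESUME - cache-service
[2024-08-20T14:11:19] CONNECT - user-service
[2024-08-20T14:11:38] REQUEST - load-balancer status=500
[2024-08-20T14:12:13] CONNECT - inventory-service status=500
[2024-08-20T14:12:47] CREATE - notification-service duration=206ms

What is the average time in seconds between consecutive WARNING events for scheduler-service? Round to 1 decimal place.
141.5

To calculate average interval:

1. Find all WARNING events for scheduler-service in order
2. Calculate time gaps between consecutive events
3. Compute mean of gaps: 566 / 4 = 141.5 seconds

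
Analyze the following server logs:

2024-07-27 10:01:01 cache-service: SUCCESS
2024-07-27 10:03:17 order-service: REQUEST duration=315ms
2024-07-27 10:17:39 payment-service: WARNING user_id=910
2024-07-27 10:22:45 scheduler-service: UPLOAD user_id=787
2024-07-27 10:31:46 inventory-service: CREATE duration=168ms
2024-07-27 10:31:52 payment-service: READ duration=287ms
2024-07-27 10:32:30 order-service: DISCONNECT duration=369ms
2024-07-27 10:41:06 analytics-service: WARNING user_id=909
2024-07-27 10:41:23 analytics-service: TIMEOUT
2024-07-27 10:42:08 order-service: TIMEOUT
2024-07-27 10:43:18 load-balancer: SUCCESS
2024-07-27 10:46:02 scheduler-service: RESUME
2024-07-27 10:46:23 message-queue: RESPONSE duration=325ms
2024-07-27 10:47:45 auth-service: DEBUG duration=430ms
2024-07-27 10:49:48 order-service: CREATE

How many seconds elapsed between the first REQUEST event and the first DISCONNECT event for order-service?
1753

To find the time between events:

1. Locate the first REQUEST event for order-service: 2024-07-27 10:03:17
2. Locate the first DISCONNECT event for order-service: 2024-07-27 10:32:30
3. Calculate the difference: 2024-07-27 10:32:30 - 2024-07-27 10:03:17 = 1753 seconds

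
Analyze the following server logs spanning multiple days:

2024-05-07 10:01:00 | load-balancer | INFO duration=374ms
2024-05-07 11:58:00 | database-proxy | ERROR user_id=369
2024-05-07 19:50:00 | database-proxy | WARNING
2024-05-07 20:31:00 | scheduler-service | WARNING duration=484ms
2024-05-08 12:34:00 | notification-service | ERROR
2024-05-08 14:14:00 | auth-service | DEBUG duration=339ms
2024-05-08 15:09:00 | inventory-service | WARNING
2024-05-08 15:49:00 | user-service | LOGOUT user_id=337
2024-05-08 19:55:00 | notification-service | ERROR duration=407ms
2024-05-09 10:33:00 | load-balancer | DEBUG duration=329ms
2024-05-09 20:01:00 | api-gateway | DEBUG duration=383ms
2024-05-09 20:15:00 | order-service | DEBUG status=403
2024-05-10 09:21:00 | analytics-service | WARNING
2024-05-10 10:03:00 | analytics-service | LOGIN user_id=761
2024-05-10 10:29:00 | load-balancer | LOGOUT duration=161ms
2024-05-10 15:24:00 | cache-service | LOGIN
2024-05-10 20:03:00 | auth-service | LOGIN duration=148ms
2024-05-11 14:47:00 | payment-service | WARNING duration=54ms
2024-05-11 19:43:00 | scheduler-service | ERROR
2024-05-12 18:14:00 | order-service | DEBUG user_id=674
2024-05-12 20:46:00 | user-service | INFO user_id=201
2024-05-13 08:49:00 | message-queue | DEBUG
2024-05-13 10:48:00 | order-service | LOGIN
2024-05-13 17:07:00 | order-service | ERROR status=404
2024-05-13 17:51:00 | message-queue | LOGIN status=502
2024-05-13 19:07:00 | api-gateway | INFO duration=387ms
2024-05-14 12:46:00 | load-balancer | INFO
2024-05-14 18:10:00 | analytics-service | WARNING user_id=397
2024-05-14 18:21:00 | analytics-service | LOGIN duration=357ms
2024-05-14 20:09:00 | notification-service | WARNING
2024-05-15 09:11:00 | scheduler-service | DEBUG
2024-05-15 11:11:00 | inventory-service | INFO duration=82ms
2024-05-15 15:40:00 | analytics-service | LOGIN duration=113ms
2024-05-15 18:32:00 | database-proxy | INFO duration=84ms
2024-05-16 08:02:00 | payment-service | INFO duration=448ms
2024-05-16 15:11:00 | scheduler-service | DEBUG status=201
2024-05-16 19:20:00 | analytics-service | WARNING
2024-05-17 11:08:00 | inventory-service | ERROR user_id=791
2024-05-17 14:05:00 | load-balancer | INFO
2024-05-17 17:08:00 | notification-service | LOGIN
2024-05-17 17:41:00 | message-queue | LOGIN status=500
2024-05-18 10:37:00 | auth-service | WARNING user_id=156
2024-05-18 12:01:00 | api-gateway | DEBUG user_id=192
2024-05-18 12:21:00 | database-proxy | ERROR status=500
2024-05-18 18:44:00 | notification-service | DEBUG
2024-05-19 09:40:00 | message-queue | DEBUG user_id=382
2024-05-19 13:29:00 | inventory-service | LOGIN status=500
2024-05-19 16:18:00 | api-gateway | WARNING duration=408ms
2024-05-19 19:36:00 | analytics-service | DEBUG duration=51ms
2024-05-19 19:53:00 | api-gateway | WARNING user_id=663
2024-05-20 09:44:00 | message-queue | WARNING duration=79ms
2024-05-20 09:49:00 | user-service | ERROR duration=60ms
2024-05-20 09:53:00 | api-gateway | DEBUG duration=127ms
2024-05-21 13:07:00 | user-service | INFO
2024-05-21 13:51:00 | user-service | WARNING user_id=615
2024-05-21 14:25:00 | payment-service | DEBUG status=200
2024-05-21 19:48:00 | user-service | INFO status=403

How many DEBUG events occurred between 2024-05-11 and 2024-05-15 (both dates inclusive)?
3

To filter by date range:

1. Date range: 2024-05-11 through 2024-05-15, both dates inclusive
2. Filter for DEBUG events whose date falls in this range
3. Count matching events: 3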